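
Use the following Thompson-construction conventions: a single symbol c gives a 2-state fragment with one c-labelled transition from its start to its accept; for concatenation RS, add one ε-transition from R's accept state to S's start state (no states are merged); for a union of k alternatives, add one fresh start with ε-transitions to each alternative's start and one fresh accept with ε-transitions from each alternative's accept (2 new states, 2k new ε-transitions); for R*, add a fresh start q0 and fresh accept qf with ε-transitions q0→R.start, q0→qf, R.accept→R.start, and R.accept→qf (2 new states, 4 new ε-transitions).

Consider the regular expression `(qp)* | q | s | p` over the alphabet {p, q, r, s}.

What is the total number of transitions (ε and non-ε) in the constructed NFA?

Bottom-up over the parse tree:
Each of the 5 symbol leaves contributes 1 transition (1 symbol, 0 ε).
  qp = 3 transitions (2 symbol, 1 ε)
  (qp)* = 7 transitions (2 symbol, 5 ε)
  (qp)* | q | s | p = 18 transitions (5 symbol, 13 ε)

18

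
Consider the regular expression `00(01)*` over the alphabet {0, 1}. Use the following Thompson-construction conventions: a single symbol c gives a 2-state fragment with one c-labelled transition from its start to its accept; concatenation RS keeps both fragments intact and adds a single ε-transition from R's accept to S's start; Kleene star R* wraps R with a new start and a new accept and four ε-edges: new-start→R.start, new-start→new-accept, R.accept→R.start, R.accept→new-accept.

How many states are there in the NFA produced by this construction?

Per subexpression:
Each of the 4 symbol leaves contributes a 2-state fragment.
  01 — 4 states
  (01)* — 6 states
  00(01)* — 10 states

10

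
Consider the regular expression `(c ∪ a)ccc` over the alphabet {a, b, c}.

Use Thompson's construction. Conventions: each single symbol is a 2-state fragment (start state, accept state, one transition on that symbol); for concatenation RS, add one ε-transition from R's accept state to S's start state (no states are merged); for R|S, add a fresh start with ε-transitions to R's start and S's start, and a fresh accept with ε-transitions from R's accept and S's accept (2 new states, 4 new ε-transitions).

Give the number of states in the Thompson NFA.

Recursing over subexpressions:
Each of the 5 symbol leaves contributes a 2-state fragment.
  c ∪ a : 6 states
  (c ∪ a)ccc : 12 states

12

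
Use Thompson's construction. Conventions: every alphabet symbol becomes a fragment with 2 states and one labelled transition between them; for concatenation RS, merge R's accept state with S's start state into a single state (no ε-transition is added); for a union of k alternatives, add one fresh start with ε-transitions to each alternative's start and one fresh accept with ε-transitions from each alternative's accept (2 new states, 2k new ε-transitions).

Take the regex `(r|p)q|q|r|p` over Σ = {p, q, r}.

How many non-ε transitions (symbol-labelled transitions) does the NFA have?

By structural recursion:
Each of the 6 symbol leaves contributes exactly 1 symbol transition.
  r|p — 2 symbol transitions
  (r|p)q — 3 symbol transitions
  (r|p)q|q|r|p — 6 symbol transitions

6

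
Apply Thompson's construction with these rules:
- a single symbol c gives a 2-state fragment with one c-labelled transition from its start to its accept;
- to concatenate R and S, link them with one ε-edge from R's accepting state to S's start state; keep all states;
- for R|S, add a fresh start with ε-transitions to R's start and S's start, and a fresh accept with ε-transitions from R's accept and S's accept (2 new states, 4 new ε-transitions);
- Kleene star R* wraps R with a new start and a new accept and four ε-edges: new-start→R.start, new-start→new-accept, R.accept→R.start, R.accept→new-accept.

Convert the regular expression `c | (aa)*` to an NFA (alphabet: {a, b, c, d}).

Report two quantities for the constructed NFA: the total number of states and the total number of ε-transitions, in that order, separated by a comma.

10, 9

Bottom-up over the parse tree:
Each of the 3 symbol leaves contributes 2 states and 0 ε-transitions.
  aa : 4 states, 1 ε-transition
  (aa)* : 6 states, 5 ε-transitions
  c | (aa)* : 10 states, 9 ε-transitions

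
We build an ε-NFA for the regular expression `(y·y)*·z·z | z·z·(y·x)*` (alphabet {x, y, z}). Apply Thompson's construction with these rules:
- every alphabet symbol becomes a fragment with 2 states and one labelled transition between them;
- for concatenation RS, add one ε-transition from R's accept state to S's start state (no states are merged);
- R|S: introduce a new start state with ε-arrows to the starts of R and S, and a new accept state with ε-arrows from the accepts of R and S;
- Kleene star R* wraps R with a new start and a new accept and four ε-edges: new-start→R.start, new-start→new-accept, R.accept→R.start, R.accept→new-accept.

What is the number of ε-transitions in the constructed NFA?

Per subexpression:
Each of the 8 symbol leaves contributes 0 ε-transitions.
  y·y — 1 ε-transition
  (y·y)* — 5 ε-transitions
  (y·y)*·z·z — 7 ε-transitions
  y·x — 1 ε-transition
  (y·x)* — 5 ε-transitions
  z·z·(y·x)* — 7 ε-transitions
  (y·y)*·z·z | z·z·(y·x)* — 18 ε-transitions

18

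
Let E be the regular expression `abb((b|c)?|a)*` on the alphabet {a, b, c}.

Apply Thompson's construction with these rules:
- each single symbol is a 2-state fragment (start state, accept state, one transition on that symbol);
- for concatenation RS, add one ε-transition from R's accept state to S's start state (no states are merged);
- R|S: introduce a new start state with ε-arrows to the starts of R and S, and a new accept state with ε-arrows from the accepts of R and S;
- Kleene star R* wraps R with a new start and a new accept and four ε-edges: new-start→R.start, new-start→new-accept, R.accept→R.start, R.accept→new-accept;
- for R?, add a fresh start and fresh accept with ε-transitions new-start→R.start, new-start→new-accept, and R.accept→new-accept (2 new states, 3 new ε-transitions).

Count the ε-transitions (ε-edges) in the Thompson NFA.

Bottom-up over the parse tree:
Each of the 6 symbol leaves contributes 0 ε-transitions.
  b|c — 4 ε-transitions
  (b|c)? — 7 ε-transitions
  (b|c)?|a — 11 ε-transitions
  ((b|c)?|a)* — 15 ε-transitions
  abb((b|c)?|a)* — 18 ε-transitions

18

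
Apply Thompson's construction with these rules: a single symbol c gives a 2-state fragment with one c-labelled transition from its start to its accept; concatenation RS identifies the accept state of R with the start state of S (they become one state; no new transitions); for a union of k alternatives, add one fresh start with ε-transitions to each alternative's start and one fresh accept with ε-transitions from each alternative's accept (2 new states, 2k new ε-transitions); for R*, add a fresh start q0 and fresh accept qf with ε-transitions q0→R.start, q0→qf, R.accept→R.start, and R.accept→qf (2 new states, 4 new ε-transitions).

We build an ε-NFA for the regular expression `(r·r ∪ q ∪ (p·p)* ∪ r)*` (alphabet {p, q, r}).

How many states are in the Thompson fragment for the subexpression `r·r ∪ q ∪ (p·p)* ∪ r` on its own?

14

Fragment for `r·r ∪ q ∪ (p·p)* ∪ r`:
Each of the 6 symbol leaves contributes a 2-state fragment.
  r·r — 3 states
  p·p — 3 states
  (p·p)* — 5 states
  r·r ∪ q ∪ (p·p)* ∪ r — 14 states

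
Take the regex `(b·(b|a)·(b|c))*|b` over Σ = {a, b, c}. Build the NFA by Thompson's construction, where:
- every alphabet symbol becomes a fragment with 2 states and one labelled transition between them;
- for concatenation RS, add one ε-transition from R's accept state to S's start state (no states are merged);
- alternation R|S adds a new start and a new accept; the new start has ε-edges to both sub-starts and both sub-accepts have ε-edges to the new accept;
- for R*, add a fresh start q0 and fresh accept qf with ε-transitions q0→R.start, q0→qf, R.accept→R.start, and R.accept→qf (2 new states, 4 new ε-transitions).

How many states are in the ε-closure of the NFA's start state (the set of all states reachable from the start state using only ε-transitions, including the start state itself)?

6

Let C(F) = |ε-closure(F.start)| within fragment F, and note whether F accepts ε. Symbol fragments have C = 1 and do not accept ε. Then:
  b|a → C = 1 + 1 + 1 = 3 (the new accept is not ε-reachable since no branch accepts ε)
  b|c → C = 1 + 1 + 1 = 3 (the new accept is not ε-reachable since no branch accepts ε)
  b·(b|a)·(b|c) → C equals the left operand's closure size = 1 (its accept is not ε-reachable, so the closure stops there)
  (b·(b|a)·(b|c))* → new start has ε-edges to the inner start and to the new accept, so C = 2 + 1 = 3
  (b·(b|a)·(b|c))*|b → C = 1 (new start) + (3 + 1) + 1 (new accept, since some branch ε-reaches its own accept) = 6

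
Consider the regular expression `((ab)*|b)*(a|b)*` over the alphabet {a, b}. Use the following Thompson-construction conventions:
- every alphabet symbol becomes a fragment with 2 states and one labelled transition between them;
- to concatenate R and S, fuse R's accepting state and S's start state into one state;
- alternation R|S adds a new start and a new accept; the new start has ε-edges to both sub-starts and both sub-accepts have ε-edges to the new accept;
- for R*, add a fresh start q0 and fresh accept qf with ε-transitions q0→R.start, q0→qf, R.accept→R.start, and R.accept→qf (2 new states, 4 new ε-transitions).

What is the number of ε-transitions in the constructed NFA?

Building bottom-up:
Each of the 5 symbol leaves contributes 0 ε-transitions.
  ab → 0 ε-transitions
  (ab)* → 4 ε-transitions
  (ab)*|b → 8 ε-transitions
  ((ab)*|b)* → 12 ε-transitions
  a|b → 4 ε-transitions
  (a|b)* → 8 ε-transitions
  ((ab)*|b)*(a|b)* → 20 ε-transitions

20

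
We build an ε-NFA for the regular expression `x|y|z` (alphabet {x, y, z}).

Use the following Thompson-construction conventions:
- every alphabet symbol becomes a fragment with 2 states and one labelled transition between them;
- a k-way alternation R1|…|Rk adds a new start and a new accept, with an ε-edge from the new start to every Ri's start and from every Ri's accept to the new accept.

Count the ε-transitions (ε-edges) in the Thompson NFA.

6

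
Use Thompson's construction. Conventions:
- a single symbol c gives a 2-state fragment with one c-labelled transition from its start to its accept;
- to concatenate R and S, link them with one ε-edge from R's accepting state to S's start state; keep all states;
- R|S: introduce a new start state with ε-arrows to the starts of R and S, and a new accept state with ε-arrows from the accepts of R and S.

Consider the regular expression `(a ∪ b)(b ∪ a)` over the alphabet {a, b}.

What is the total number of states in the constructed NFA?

12

Per subexpression:
Each of the 4 symbol leaves contributes a 2-state fragment.
  a ∪ b : 6 states
  b ∪ a : 6 states
  (a ∪ b)(b ∪ a) : 12 states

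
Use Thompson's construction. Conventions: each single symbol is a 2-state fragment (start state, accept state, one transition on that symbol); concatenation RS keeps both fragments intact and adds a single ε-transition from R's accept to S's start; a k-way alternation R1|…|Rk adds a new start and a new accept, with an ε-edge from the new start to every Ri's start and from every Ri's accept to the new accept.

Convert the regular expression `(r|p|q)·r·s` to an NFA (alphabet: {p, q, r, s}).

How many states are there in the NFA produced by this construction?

12

By structural recursion:
Each of the 5 symbol leaves contributes a 2-state fragment.
  r|p|q → 8 states
  (r|p|q)·r·s → 12 states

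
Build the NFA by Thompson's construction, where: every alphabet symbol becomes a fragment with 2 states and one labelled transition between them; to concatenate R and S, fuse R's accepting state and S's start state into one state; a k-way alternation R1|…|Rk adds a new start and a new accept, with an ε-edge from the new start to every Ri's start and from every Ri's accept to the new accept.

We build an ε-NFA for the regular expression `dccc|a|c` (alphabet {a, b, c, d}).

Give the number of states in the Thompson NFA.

11

Per subexpression:
Each of the 6 symbol leaves contributes a 2-state fragment.
  dccc → 5 states
  dccc|a|c → 11 states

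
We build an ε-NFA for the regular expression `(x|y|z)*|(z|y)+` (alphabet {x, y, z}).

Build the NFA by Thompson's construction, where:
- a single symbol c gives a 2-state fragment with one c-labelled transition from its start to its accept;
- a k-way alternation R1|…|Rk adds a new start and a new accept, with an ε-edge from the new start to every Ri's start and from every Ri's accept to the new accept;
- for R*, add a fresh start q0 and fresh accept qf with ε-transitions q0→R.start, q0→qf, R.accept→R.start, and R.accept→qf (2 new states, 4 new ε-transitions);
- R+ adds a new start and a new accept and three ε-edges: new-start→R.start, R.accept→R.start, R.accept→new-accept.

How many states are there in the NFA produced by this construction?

Recursing over subexpressions:
Each of the 5 symbol leaves contributes a 2-state fragment.
  x|y|z → 8 states
  (x|y|z)* → 10 states
  z|y → 6 states
  (z|y)+ → 8 states
  (x|y|z)*|(z|y)+ → 20 states

20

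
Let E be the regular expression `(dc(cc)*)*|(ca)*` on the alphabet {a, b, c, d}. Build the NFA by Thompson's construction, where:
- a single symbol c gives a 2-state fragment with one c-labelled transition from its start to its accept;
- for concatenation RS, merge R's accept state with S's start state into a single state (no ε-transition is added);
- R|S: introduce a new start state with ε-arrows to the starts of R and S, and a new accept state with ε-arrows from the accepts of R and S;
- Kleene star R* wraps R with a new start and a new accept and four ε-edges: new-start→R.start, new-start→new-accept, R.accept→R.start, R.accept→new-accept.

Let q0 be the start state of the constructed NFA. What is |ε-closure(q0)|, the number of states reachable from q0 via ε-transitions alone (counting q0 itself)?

Compute the ε-closure size of each fragment's start state recursively; a symbol fragment's start has no outgoing ε-edge, so its closure is just itself (size 1).
  cc → same as the first factor's closure: |closure| = 1
  (cc)* → |closure| = 1 (new start) + 1 (body) + 1 (new accept) = 3
  dc(cc)* → same as the first factor's closure: |closure| = 1
  (dc(cc)*)* → the star's fresh start ε-reaches both the body's start and the fresh accept: |closure| = 2 + 1 = 3
  ca → same as the first factor's closure: |closure| = 1
  (ca)* → the star's fresh start ε-reaches both the body's start and the fresh accept: |closure| = 2 + 1 = 3
  (dc(cc)*)*|(ca)* → new start ε-reaches every alternative's start; at least one alternative accepts ε, so the union's new accept is reached too: |closure| = 1 + 3 + 3 + 1 = 8

8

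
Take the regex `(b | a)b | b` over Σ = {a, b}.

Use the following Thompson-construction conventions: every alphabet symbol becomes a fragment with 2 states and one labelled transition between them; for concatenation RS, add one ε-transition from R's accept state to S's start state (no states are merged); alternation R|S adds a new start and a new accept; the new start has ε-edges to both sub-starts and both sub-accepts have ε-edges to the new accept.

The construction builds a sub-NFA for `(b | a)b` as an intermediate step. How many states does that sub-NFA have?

Fragment for `(b | a)b`:
Each of the 3 symbol leaves contributes a 2-state fragment.
  b | a : 6 states
  (b | a)b : 8 states

8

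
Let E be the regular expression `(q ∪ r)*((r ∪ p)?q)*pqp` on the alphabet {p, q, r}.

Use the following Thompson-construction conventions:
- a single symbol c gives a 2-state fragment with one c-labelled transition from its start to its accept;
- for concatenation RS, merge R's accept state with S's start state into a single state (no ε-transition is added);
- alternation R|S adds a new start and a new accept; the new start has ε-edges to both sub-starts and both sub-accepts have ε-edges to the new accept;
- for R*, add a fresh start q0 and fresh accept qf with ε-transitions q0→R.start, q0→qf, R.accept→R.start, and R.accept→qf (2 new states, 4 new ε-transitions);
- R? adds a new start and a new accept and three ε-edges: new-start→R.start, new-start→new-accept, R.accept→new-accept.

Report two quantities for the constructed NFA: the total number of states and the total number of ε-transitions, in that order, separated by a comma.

Building bottom-up:
Each of the 8 symbol leaves contributes 2 states and 0 ε-transitions.
  q ∪ r : 6 states, 4 ε-transitions
  (q ∪ r)* : 8 states, 8 ε-transitions
  r ∪ p : 6 states, 4 ε-transitions
  (r ∪ p)? : 8 states, 7 ε-transitions
  (r ∪ p)?q : 9 states, 7 ε-transitions
  ((r ∪ p)?q)* : 11 states, 11 ε-transitions
  (q ∪ r)*((r ∪ p)?q)*pqp : 21 states, 19 ε-transitions

21, 19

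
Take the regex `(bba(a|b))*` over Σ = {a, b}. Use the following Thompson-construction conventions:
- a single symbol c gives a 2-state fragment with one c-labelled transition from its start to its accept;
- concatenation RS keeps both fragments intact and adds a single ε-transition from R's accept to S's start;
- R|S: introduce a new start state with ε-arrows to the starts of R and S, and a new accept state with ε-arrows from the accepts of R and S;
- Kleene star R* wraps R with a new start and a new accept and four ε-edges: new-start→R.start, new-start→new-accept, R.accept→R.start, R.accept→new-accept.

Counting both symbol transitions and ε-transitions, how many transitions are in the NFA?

16

Building bottom-up:
Each of the 5 symbol leaves contributes 1 transition (1 symbol, 0 ε).
  a|b : 6 transitions (2 symbol, 4 ε)
  bba(a|b) : 12 transitions (5 symbol, 7 ε)
  (bba(a|b))* : 16 transitions (5 symbol, 11 ε)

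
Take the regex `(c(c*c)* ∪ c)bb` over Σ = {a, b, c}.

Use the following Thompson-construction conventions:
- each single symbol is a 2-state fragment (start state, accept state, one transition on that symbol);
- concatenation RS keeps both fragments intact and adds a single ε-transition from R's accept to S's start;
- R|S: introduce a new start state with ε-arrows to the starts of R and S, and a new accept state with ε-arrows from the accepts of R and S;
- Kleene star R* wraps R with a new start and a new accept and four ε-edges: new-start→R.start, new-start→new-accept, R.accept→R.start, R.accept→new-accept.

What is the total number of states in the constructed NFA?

Recursing over subexpressions:
Each of the 6 symbol leaves contributes a 2-state fragment.
  c* — 4 states
  c*c — 6 states
  (c*c)* — 8 states
  c(c*c)* — 10 states
  c(c*c)* ∪ c — 14 states
  (c(c*c)* ∪ c)bb — 18 states

18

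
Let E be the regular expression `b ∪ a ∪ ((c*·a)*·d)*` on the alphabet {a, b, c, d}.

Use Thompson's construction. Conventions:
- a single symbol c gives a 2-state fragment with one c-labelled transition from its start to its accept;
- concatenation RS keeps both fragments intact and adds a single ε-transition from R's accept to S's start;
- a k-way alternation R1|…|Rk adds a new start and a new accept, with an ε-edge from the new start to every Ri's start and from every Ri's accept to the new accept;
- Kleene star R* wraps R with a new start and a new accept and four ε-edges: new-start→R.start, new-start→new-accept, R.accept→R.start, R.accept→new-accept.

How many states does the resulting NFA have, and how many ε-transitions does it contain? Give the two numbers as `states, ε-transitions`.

18, 20

Building bottom-up:
Each of the 5 symbol leaves contributes 2 states and 0 ε-transitions.
  c* : 4 states, 4 ε-transitions
  c*·a : 6 states, 5 ε-transitions
  (c*·a)* : 8 states, 9 ε-transitions
  (c*·a)*·d : 10 states, 10 ε-transitions
  ((c*·a)*·d)* : 12 states, 14 ε-transitions
  b ∪ a ∪ ((c*·a)*·d)* : 18 states, 20 ε-transitions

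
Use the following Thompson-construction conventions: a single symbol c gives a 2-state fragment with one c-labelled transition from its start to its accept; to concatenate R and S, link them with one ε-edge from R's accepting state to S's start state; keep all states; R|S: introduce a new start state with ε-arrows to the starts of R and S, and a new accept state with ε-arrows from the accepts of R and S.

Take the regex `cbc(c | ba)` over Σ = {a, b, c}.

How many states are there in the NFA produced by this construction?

Recursing over subexpressions:
Each of the 6 symbol leaves contributes a 2-state fragment.
  ba : 4 states
  c | ba : 8 states
  cbc(c | ba) : 14 states

14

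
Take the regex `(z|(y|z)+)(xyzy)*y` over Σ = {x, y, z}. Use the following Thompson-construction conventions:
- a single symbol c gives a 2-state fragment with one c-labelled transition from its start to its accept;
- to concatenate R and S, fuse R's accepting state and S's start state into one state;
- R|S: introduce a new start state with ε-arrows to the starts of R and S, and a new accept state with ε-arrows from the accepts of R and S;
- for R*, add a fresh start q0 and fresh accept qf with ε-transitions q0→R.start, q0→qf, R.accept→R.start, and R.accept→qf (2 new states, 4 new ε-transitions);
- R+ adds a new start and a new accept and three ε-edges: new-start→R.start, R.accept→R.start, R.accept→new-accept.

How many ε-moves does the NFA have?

Per subexpression:
Each of the 8 symbol leaves contributes 0 ε-transitions.
  y|z — 4 ε-transitions
  (y|z)+ — 7 ε-transitions
  z|(y|z)+ — 11 ε-transitions
  xyzy — 0 ε-transitions
  (xyzy)* — 4 ε-transitions
  (z|(y|z)+)(xyzy)*y — 15 ε-transitions

15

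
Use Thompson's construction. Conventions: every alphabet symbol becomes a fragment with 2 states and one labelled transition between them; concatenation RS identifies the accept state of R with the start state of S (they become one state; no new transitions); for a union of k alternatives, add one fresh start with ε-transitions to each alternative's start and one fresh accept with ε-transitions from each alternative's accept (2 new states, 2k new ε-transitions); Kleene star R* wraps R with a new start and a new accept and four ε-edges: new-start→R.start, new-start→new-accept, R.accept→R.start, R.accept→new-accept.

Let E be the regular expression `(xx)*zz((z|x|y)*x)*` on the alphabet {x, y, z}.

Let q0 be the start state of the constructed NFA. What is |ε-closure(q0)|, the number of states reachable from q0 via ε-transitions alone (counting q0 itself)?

3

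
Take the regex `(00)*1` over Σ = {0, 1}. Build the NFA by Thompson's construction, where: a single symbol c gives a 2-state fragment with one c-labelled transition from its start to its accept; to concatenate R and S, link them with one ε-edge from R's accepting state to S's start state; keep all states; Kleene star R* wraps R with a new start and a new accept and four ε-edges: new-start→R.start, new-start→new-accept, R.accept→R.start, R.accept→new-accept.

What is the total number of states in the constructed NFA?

8

Recursing over subexpressions:
Each of the 3 symbol leaves contributes a 2-state fragment.
  00 : 4 states
  (00)* : 6 states
  (00)*1 : 8 states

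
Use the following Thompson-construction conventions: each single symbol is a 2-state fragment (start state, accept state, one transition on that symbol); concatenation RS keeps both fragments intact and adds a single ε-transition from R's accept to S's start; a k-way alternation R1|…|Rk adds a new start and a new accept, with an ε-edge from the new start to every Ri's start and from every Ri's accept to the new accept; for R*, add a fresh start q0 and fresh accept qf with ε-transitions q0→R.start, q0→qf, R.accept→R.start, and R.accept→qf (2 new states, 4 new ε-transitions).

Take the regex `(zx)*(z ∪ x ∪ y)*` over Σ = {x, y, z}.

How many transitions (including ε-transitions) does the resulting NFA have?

21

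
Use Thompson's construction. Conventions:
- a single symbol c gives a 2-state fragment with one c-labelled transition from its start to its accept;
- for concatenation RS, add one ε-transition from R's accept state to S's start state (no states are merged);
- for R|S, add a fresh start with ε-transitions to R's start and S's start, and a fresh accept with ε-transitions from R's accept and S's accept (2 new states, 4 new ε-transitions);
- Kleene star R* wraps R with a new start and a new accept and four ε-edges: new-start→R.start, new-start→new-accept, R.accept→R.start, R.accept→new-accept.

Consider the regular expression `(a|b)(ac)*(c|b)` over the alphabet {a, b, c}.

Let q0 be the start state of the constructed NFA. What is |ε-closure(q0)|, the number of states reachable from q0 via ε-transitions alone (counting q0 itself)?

3

Let C(F) = |ε-closure(F.start)| within fragment F, and note whether F accepts ε. Symbol fragments have C = 1 and do not accept ε. Then:
  a|b → C = 1 + 1 + 1 = 3 (the new accept is not ε-reachable since no branch accepts ε)
  ac → C equals the left operand's closure size = 1 (its accept is not ε-reachable, so the closure stops there)
  (ac)* → C = 1 (new start) + 1 (body) + 1 (new accept) = 3
  c|b → new start ε-reaches every alternative's start; none of them accept ε, so the new accept is not reached: C = 1 + 1 + 1 = 3
  (a|b)(ac)*(c|b) → same as the first factor's closure: C = 3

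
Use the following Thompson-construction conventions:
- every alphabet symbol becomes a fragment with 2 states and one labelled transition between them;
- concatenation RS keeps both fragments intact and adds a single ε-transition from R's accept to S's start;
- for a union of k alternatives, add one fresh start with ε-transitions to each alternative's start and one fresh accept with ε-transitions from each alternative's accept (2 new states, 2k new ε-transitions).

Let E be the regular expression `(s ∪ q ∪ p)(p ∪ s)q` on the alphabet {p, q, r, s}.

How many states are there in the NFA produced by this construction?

Building bottom-up:
Each of the 6 symbol leaves contributes a 2-state fragment.
  s ∪ q ∪ p : 8 states
  p ∪ s : 6 states
  (s ∪ q ∪ p)(p ∪ s)q : 16 states

16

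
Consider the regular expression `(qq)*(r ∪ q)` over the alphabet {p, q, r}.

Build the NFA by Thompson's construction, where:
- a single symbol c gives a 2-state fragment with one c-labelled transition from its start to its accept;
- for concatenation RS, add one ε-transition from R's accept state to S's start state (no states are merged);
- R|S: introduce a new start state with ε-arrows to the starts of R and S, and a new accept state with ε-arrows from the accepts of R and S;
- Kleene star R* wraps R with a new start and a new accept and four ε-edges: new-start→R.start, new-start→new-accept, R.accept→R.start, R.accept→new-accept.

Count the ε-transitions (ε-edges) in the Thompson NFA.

Per subexpression:
Each of the 4 symbol leaves contributes 0 ε-transitions.
  qq : 1 ε-transition
  (qq)* : 5 ε-transitions
  r ∪ q : 4 ε-transitions
  (qq)*(r ∪ q) : 10 ε-transitions

10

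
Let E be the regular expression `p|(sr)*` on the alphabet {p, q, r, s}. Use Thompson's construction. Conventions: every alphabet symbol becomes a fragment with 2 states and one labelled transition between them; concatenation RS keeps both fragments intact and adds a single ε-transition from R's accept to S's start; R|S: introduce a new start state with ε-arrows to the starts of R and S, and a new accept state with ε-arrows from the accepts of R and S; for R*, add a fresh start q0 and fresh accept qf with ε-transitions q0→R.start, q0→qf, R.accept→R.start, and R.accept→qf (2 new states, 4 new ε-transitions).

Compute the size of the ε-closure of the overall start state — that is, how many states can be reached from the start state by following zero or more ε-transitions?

Compute the ε-closure size of each fragment's start state recursively; a symbol fragment's start has no outgoing ε-edge, so its closure is just itself (size 1).
  sr → same as the first factor's closure: |ε-closure| = 1
  (sr)* → the star's fresh start ε-reaches both the body's start and the fresh accept: |ε-closure| = 2 + 1 = 3
  p|(sr)* → new start ε-reaches every alternative's start; at least one alternative accepts ε, so the union's new accept is reached too: |ε-closure| = 1 + 1 + 3 + 1 = 6

6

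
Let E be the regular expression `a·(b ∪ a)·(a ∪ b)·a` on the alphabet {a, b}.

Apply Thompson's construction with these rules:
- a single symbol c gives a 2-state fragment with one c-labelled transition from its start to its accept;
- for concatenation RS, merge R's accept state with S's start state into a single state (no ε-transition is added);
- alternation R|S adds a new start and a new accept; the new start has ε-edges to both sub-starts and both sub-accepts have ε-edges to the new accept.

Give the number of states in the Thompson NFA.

13

Recursing over subexpressions:
Each of the 6 symbol leaves contributes a 2-state fragment.
  b ∪ a → 6 states
  a ∪ b → 6 states
  a·(b ∪ a)·(a ∪ b)·a → 13 states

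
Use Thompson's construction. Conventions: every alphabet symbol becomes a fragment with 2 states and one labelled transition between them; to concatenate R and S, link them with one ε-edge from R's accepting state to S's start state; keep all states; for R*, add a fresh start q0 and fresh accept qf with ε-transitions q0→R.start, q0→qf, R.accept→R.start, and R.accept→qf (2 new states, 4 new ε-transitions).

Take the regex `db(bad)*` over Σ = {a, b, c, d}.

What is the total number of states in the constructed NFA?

Recursing over subexpressions:
Each of the 5 symbol leaves contributes a 2-state fragment.
  bad = 6 states
  (bad)* = 8 states
  db(bad)* = 12 states

12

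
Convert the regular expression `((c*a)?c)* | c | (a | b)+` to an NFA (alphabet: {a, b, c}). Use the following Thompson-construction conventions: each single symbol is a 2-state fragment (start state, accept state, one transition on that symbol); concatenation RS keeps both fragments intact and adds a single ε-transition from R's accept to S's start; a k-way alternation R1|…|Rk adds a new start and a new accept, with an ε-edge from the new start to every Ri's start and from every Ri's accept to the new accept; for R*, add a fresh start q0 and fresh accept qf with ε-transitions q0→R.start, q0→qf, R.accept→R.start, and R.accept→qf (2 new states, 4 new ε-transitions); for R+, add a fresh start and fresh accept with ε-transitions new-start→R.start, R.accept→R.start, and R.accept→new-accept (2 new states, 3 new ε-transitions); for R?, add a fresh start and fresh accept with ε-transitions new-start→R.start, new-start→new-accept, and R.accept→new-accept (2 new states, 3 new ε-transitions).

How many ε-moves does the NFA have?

Per subexpression:
Each of the 6 symbol leaves contributes 0 ε-transitions.
  c* : 4 ε-transitions
  c*a : 5 ε-transitions
  (c*a)? : 8 ε-transitions
  (c*a)?c : 9 ε-transitions
  ((c*a)?c)* : 13 ε-transitions
  a | b : 4 ε-transitions
  (a | b)+ : 7 ε-transitions
  ((c*a)?c)* | c | (a | b)+ : 26 ε-transitions

26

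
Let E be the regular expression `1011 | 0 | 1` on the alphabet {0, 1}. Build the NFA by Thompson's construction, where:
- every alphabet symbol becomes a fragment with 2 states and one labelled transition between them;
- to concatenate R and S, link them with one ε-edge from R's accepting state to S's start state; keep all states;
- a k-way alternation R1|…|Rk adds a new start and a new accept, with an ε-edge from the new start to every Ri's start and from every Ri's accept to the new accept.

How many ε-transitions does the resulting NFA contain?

Recursing over subexpressions:
Each of the 6 symbol leaves contributes 0 ε-transitions.
  1011 : 3 ε-transitions
  1011 | 0 | 1 : 9 ε-transitions

9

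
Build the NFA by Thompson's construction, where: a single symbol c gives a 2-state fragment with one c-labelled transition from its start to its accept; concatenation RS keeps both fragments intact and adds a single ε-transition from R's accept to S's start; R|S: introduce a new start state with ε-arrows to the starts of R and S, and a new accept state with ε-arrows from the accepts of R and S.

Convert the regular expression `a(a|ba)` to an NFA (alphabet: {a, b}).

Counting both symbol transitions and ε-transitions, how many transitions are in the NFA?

10

Bottom-up over the parse tree:
Each of the 4 symbol leaves contributes 1 transition (1 symbol, 0 ε).
  ba = 3 transitions (2 symbol, 1 ε)
  a|ba = 8 transitions (3 symbol, 5 ε)
  a(a|ba) = 10 transitions (4 symbol, 6 ε)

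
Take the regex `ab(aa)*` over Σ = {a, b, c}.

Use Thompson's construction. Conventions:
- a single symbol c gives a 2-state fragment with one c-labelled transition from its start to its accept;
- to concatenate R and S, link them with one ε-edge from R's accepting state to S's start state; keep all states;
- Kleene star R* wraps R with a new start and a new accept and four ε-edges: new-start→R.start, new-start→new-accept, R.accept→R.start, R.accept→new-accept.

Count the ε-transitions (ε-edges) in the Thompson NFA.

7

Recursing over subexpressions:
Each of the 4 symbol leaves contributes 0 ε-transitions.
  aa → 1 ε-transition
  (aa)* → 5 ε-transitions
  ab(aa)* → 7 ε-transitions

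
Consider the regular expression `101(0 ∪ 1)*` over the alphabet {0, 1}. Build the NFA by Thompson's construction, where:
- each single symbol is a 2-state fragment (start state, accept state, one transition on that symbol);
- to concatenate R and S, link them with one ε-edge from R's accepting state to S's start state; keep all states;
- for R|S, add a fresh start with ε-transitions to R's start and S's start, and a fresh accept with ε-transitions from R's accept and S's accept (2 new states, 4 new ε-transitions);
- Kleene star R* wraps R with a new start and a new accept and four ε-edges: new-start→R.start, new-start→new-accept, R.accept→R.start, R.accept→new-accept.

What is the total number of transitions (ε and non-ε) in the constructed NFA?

16

Bottom-up over the parse tree:
Each of the 5 symbol leaves contributes 1 transition (1 symbol, 0 ε).
  0 ∪ 1 : 6 transitions (2 symbol, 4 ε)
  (0 ∪ 1)* : 10 transitions (2 symbol, 8 ε)
  101(0 ∪ 1)* : 16 transitions (5 symbol, 11 ε)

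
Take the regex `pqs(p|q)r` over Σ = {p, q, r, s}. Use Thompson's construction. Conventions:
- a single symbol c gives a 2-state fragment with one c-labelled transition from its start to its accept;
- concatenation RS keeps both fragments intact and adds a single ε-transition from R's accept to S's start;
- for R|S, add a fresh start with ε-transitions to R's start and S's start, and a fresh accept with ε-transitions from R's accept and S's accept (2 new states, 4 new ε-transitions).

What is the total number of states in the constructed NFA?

14

Bottom-up over the parse tree:
Each of the 6 symbol leaves contributes a 2-state fragment.
  p|q : 6 states
  pqs(p|q)r : 14 states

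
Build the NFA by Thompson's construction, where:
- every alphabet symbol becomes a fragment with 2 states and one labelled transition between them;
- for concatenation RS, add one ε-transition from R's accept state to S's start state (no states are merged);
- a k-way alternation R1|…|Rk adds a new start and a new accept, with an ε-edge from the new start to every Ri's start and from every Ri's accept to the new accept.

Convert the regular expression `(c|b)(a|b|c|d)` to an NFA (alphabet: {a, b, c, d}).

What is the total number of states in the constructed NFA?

By structural recursion:
Each of the 6 symbol leaves contributes a 2-state fragment.
  c|b = 6 states
  a|b|c|d = 10 states
  (c|b)(a|b|c|d) = 16 states

16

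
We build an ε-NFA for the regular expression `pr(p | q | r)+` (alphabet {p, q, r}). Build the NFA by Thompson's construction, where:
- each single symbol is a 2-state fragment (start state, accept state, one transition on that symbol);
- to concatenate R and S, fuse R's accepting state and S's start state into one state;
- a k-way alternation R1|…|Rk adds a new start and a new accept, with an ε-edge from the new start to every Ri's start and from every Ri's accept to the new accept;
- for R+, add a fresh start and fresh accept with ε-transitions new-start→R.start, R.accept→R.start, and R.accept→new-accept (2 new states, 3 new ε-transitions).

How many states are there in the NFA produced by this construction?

12

Recursing over subexpressions:
Each of the 5 symbol leaves contributes a 2-state fragment.
  p | q | r = 8 states
  (p | q | r)+ = 10 states
  pr(p | q | r)+ = 12 states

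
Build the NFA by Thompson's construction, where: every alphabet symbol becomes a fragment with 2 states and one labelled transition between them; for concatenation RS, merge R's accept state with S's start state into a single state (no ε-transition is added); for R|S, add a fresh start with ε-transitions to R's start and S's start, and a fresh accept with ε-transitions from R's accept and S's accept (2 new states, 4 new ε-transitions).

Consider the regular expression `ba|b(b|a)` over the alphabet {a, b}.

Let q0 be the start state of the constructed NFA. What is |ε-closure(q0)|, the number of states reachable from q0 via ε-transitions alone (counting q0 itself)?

3

Let C(F) = |ε-closure(F.start)| within fragment F, and note whether F accepts ε. Symbol fragments have C = 1 and do not accept ε. Then:
  ba → same as the first factor's closure: C = 1
  b|a → new start ε-reaches every alternative's start; none of them accept ε, so the new accept is not reached: C = 1 + 1 + 1 = 3
  b(b|a) → same as the first factor's closure: C = 1
  ba|b(b|a) → C = 1 + 1 + 1 = 3 (the new accept is not ε-reachable since no branch accepts ε)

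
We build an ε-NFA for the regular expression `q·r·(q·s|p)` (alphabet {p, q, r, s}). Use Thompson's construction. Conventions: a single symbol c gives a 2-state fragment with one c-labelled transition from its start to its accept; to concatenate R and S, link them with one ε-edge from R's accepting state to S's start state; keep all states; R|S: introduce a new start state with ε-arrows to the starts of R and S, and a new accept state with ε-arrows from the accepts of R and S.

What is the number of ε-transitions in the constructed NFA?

7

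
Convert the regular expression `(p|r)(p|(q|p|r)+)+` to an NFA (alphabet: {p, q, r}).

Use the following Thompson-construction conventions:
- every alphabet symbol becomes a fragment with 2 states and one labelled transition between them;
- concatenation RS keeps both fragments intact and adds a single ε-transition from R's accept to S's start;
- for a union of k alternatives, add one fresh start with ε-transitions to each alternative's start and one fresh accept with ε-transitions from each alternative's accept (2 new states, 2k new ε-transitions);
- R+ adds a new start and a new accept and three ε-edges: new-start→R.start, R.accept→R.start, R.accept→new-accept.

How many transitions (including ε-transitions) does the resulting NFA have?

27

Per subexpression:
Each of the 6 symbol leaves contributes 1 transition (1 symbol, 0 ε).
  p|r — 6 transitions (2 symbol, 4 ε)
  q|p|r — 9 transitions (3 symbol, 6 ε)
  (q|p|r)+ — 12 transitions (3 symbol, 9 ε)
  p|(q|p|r)+ — 17 transitions (4 symbol, 13 ε)
  (p|(q|p|r)+)+ — 20 transitions (4 symbol, 16 ε)
  (p|r)(p|(q|p|r)+)+ — 27 transitions (6 symbol, 21 ε)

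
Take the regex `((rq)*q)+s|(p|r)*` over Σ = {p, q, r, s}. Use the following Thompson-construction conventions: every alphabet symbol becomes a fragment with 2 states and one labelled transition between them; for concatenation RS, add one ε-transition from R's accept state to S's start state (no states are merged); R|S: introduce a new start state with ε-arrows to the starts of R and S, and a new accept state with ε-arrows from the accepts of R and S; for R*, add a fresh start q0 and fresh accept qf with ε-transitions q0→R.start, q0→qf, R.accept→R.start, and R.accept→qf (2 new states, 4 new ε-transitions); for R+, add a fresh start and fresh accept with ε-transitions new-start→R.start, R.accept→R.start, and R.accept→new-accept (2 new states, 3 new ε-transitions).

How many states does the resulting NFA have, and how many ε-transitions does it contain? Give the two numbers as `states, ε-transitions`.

22, 22

By structural recursion:
Each of the 6 symbol leaves contributes 2 states and 0 ε-transitions.
  rq → 4 states, 1 ε-transition
  (rq)* → 6 states, 5 ε-transitions
  (rq)*q → 8 states, 6 ε-transitions
  ((rq)*q)+ → 10 states, 9 ε-transitions
  ((rq)*q)+s → 12 states, 10 ε-transitions
  p|r → 6 states, 4 ε-transitions
  (p|r)* → 8 states, 8 ε-transitions
  ((rq)*q)+s|(p|r)* → 22 states, 22 ε-transitions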